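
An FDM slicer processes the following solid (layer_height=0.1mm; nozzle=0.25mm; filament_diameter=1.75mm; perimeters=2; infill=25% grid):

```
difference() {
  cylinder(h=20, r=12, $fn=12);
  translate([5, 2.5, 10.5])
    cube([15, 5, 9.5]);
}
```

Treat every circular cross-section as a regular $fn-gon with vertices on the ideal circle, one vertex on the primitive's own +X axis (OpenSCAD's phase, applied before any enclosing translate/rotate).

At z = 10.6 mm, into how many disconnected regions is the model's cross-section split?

At z = 10.6 mm: the r=12 cylinder contributes a regular 12-gon of circumradius 12; the cube at (5, 2.5) (footprint 15×5) is included at this height; After the difference (first − rest): starting from the r=12 cylinder, the 15×5 cube at (5, 2.5) partially overlaps it — only the 27.48 mm² overlap (of its 75.00 mm²) is removed, clipping the outline — 1 connected region. The result has 1 disconnected region.

1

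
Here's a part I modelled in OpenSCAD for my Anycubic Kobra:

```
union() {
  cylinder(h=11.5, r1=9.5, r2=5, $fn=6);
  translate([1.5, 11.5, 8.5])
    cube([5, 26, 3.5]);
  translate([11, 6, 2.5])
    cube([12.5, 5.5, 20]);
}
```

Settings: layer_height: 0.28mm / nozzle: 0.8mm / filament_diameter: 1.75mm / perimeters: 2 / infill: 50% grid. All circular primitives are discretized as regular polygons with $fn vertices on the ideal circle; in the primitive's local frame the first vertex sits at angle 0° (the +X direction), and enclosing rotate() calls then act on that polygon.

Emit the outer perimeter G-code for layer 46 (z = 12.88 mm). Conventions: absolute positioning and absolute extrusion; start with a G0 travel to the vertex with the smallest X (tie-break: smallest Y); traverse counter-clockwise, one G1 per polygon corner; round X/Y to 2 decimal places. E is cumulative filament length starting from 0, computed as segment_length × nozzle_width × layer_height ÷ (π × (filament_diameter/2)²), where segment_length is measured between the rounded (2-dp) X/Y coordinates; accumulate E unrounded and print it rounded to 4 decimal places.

G0 X11.00 Y6.00 Z12.88
G1 X23.50 Y6.00 E1.1641
G1 X23.50 Y11.50 E1.6763
G1 X11.00 Y11.50 E2.8404
G1 X11.00 Y6.00 E3.3526

At z = 12.88 mm: the cone is not intersected at this z (z outside [0, 11.5]); the cube at (1.5, 11.5) is not intersected at this z (z outside [8.5, 12]); the cube at (11, 6) is present — its section is the full 12.5×5.5 rectangle; Merging all regions: only the 12.5×5.5 cube at (11, 6) is present, so the union is just that shape — 1 connected region. The outline is a single polygon with 4 vertices. Extrusion per mm of travel: 0.8 × 0.28 / (π × 0.875²) = 0.093128. Accumulating E over each segment gives final E = 3.3526.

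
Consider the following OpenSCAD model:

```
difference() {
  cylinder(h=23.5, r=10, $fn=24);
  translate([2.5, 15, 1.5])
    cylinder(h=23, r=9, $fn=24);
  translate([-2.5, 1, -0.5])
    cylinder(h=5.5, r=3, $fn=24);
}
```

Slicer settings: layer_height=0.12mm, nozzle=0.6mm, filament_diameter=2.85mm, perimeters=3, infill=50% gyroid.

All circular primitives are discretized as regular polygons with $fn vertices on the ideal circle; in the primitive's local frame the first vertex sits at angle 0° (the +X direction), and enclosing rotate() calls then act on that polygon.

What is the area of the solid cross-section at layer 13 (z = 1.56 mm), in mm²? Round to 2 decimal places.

At z = 1.56 mm: the r=10 cylinder contributes a regular 24-gon of circumradius 10 (area = (24/2)·10.000²·sin(360°/24) = 310.58 mm²); the r=9 cylinder at (2.5, 15) contributes a regular 24-gon of circumradius 9 (area = (24/2)·9.000²·sin(360°/24) = 251.57 mm²); the r=3 cylinder at (-2.5, 1) gives a regular 24-gon of circumradius 3 (constant along its height) (area = (24/2)·3.000²·sin(360°/24) = 27.95 mm²); Subtracting the remaining from the first: starting from the r=10 cylinder (310.58 mm²), the r=9 cylinder at (2.5, 15) partially overlaps it — only the 28.06 mm² overlap (of its 251.57 mm²) is removed, clipping the outline; the r=3 cylinder at (-2.5, 1) lies wholly inside it (removes its full 27.95 mm² and its 18.80 mm outline becomes a hole wall) — area = 254.57 mm². Overall, the cross-section is one region with 1 hole. Net area = 254.57 mm².

254.57 mm²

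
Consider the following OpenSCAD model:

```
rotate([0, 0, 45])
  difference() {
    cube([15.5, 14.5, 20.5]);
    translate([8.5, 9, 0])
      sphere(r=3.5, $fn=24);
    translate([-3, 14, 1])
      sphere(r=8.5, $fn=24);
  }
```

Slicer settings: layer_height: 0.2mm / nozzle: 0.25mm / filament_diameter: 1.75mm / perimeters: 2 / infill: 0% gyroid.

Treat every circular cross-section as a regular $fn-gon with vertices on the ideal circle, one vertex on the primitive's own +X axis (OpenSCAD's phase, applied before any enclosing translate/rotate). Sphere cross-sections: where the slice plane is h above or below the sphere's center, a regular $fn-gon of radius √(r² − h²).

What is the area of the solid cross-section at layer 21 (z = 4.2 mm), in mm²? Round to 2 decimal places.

At z = 4.2 mm: the cube is present — its section is the full 15.5×14.5 rectangle (area 224.75 mm²); the sphere at (8.5, 9) is absent (|z−center|=4.200 > r=3.5); the sphere at (-3, 14): section is a regular 24-gon, circumradius = √(r²−h²) = √(8.5²−3.2²) = 7.875 (area = (24/2)·7.875²·sin(360°/24) = 192.59 mm²); Taking the first minus the rest: starting from the 15.5×14.5 cube (224.75 mm²), the r=8.5 sphere at (-3, 14) partially overlaps it — only the 27.67 mm² overlap (of its 192.59 mm²) is removed, clipping the outline — area = 197.08 mm²; (whole slice rotated 45° about Z — lengths, areas and connectivity unchanged). Overall, the cross-section is a single solid region. Net area = 197.08 mm².

197.08 mm²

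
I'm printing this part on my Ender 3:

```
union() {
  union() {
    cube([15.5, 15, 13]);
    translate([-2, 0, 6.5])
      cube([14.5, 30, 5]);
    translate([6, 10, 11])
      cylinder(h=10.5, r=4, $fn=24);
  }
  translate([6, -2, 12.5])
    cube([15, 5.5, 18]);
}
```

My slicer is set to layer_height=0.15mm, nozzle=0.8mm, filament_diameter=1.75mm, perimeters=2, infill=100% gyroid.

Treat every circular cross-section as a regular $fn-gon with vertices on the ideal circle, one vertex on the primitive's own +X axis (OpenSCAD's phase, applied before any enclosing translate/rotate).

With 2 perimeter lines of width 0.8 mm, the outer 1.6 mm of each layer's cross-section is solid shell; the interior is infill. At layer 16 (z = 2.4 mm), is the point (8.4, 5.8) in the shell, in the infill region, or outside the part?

At z = 2.4 mm: the cube (footprint 15.5×15) is included at this height; the cube at (-2, 0) does not reach this height (z outside [6.5, 11.5]); the cylinder at (6, 10) is absent (z outside [11, 21.5]); Taking the union: only the 15.5×15 cube is present, so the union is just that shape — 1 connected region; the cube at (6, -2) is absent (z outside [12.5, 30.5]); Combining (union): only that combined region is present, so the union is just that shape — 1 connected region. Overall, the cross-section is a single solid region. The nearest boundary edge runs (0.00, 0.00)→(15.50, 0.00); distance from the point to it = 5.80 mm. The point is inside the cross-section and 5.80 mm from the nearest boundary — more than the 1.6 mm shell width (2 × 0.8), so it's in the infill interior.

infill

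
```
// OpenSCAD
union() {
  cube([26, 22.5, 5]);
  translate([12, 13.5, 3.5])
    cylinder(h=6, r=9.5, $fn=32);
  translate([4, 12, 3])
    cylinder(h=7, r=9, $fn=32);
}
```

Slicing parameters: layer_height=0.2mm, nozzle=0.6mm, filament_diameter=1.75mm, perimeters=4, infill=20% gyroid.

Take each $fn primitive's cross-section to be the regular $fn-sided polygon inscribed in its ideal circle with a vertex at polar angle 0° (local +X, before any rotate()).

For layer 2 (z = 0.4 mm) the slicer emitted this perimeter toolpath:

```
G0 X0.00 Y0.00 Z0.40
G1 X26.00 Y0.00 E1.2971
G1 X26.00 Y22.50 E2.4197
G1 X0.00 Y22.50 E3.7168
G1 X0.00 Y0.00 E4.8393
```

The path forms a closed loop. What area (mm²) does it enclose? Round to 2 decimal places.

585.00 mm²

Apply the shoelace formula to the sequence of (X, Y) vertices; enclosed area = 585.00 mm².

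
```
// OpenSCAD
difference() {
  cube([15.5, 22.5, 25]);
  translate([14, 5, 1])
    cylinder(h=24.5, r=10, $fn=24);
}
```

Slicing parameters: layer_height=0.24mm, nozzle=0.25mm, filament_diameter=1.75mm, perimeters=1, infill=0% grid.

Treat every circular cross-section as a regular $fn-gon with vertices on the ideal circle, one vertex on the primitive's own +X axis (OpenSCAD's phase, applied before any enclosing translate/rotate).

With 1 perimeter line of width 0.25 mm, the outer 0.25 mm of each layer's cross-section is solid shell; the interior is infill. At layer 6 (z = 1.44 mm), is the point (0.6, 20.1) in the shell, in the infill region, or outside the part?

infill

At z = 1.44 mm: the cube (footprint 15.5×22.5) is included at this height; the r=10 cylinder at (14, 5) contributes a regular 24-gon of circumradius 10; After the difference (first − rest): starting from the 15.5×22.5 cube, the r=10 cylinder at (14, 5) partially overlaps it — only the 147.53 mm² overlap (of its 310.58 mm²) is removed, clipping the outline — 1 connected region. Overall, the cross-section is a single solid region. The nearest boundary edge runs (0.00, 0.00)→(0.00, 22.50); distance from the point to it = 0.60 mm. The point is inside the cross-section and 0.60 mm from the nearest boundary — more than the 0.25 mm shell width (1 × 0.25), so it's in the infill interior.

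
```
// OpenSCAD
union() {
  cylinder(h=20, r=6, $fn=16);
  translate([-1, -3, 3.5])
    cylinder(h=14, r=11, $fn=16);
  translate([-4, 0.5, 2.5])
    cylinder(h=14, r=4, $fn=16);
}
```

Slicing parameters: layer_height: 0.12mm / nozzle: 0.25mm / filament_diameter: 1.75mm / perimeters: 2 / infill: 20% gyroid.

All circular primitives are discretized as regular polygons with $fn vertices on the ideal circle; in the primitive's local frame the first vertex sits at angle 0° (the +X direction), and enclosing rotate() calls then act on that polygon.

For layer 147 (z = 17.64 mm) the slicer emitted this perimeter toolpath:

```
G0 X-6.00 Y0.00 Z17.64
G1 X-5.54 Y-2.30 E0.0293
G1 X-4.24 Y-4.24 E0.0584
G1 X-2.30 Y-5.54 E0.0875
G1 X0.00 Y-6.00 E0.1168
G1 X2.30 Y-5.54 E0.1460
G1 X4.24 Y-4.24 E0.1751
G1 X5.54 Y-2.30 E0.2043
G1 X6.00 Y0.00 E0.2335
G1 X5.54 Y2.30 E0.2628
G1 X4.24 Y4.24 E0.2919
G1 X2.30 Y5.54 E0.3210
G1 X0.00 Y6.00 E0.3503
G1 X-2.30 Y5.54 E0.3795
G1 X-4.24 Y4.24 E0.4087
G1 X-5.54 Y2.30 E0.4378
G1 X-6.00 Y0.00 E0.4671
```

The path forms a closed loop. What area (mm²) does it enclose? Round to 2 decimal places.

Apply the shoelace formula to the sequence of (X, Y) vertices; enclosed area = 110.15 mm².

110.15 mm²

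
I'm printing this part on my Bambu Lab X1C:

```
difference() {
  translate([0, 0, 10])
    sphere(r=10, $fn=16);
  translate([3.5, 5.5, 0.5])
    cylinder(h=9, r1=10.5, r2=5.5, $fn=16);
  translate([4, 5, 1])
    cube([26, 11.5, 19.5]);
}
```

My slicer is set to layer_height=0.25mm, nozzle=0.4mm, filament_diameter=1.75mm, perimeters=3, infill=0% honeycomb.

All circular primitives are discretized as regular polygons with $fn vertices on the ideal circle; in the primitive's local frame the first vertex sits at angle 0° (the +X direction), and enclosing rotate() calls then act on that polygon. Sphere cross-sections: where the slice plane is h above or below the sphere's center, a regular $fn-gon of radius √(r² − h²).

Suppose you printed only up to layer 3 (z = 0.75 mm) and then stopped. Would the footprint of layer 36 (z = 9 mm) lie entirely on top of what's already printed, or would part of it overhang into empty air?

Compare the two slices. At z = 0.75: the sphere: section is a regular 16-gon, circumradius = √(r²−h²) = √(10²−9.25²) = 3.800 (area = (16/2)·3.800²·sin(360°/16) = 44.20 mm²); the cone at (3.5, 5.5) contributes a regular 16-gon of circumradius 10.361 (interpolated between r1=10.5 and r2=5.5 at t=0.028) (area = (16/2)·10.361²·sin(360°/16) = 328.66 mm²); the cube at (4, 5) is absent (z outside [1, 20.5]); After the difference (first − rest): starting from the r=10 sphere (44.20 mm²), the cone at (3.5, 5.5) partially overlaps it — only the 44.06 mm² overlap (of its 328.66 mm²) is removed, clipping the outline — area = 0.14 mm². At z = 9: the sphere: section is a regular 16-gon, circumradius = √(r²−h²) = √(10²−1²) = 9.950 (area = (16/2)·9.950²·sin(360°/16) = 303.09 mm²); the cone at (3.5, 5.5): at t=0.944 of its height the radius interpolates to r₁+(r₂−r₁)t = 5.778, giving a regular 16-gon of that circumradius (area = (16/2)·5.778²·sin(360°/16) = 102.20 mm²); the cube at (4, 5) (footprint 26×11.5) is included at this height (area 299.00 mm²); Taking the first minus the rest: starting from the r=10 sphere (303.09 mm²), the cone at (3.5, 5.5) partially overlaps it — only the 81.91 mm² overlap (of its 102.20 mm²) is removed, clipping the outline; the 26×11.5 cube at (4, 5) misses the remaining region (no effect) — area = 221.18 mm². Checking containment: at z = 9 the cross-section extends beyond the z = 0.75 cross-section by about 221.04 mm².

part overhangs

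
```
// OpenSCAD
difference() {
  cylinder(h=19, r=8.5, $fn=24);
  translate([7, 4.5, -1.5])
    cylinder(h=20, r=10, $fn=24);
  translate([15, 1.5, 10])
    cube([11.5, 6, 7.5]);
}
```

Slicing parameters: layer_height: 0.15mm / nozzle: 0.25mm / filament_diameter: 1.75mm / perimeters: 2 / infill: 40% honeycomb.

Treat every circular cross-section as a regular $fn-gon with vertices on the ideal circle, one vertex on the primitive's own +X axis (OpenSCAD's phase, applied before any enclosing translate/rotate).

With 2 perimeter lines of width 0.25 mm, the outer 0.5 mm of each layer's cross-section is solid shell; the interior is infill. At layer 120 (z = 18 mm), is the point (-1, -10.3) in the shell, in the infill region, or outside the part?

At z = 18 mm: the r=8.5 cylinder gives a regular 24-gon of circumradius 8.5 (constant along its height); the cylinder at (7, 4.5): section is a regular 24-gon, circumradius r=10; the cube at (15, 1.5) is not intersected at this z (z outside [10, 17.5]); Taking the first minus the rest: starting from the r=8.5 cylinder, the r=10 cylinder at (7, 4.5) partially overlaps it — only the 117.08 mm² overlap (of its 310.58 mm²) is removed, clipping the outline — 1 connected region. Overall, the cross-section is a single solid region. The nearest boundary edge runs (-0.00, -8.50)→(-2.20, -8.21); distance from the point to it = 1.92 mm. The point is not inside any of the regions above, so it lies outside the cross-section (1.92 mm from the nearest boundary).

outside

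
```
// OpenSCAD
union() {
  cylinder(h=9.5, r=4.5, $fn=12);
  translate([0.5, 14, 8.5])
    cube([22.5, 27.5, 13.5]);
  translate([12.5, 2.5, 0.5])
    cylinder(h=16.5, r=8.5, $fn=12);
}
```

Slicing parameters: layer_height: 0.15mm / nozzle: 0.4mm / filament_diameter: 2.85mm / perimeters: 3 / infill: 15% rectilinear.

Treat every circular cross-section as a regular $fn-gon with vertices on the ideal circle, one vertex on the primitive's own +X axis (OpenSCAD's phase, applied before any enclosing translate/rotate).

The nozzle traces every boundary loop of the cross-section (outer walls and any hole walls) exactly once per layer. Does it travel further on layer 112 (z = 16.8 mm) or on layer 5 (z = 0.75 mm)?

layer 112 (z = 16.8 mm)

Layer 112 (z = 16.8): the cylinder does not reach this height (z outside [0, 9.5]); the cube at (0.5, 14) (footprint 22.5×27.5) is included at this height (perimeter 100.00 mm); the cylinder at (12.5, 2.5): section is a regular 12-gon, circumradius r=8.5 (perimeter = 2·12·8.500·sin(180°/12) = 52.80 mm); Merging all regions: the 2 present regions are separate (no shared area or edge), so areas and boundary lengths simply add and each stays a separate island — boundary = 152.80 mm. So its perimeter = 152.80 mm. Layer 5 (z = 0.75): the cylinder: section is a regular 12-gon, circumradius r=4.5 (perimeter = 2·12·4.500·sin(180°/12) = 27.95 mm); the cube at (0.5, 14) does not reach this height (z outside [8.5, 22]); the cylinder at (12.5, 2.5): section is a regular 12-gon, circumradius r=8.5 (perimeter = 2·12·8.500·sin(180°/12) = 52.80 mm); Merging all regions: the 2 present regions are separate (no shared area or edge), so areas and boundary lengths simply add and each stays a separate island — boundary = 80.75 mm. So its perimeter = 80.75 mm. Layer 112 is larger (152.80 vs 80.75 mm).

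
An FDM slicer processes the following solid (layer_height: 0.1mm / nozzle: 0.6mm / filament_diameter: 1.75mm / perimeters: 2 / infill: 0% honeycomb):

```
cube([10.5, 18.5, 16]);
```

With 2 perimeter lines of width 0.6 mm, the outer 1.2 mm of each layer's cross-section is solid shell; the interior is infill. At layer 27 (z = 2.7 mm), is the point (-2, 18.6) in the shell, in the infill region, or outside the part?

outside

At z = 2.7 mm: the cube (footprint 10.5×18.5) is included at this height. Overall, the cross-section is a single solid region. The nearest boundary edge runs (10.50, 18.50)→(0.00, 18.50); distance from the point to it = 2.00 mm. The point is not inside any of the regions above, so it lies outside the cross-section (2.00 mm from the nearest boundary).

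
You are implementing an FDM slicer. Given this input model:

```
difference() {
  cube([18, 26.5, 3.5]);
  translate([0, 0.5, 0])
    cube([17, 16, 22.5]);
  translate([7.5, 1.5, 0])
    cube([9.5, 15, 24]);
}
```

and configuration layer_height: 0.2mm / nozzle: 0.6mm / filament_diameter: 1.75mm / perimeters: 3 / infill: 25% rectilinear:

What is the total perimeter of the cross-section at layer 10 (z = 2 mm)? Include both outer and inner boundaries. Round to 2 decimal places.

At z = 2 mm: the cube is present — its section is the full 18×26.5 rectangle (perimeter 89.00 mm); the cube at (0, 0.5) (footprint 17×16) is included at this height (perimeter 66.00 mm); the 9.5×15 cube at (7.5, 1.5) contributes its full rectangle (perimeter 49.00 mm); Taking the first minus the rest: starting from the 18×26.5 cube, the 17×16 cube at (0, 0.5) lies inside it touching the edge (removes its full 272.00 mm²); the 9.5×15 cube at (7.5, 1.5) misses the remaining region (no effect) — boundary = 123.00 mm. Overall, the cross-section is a single solid region. Total boundary length (outer) = 123.00 mm.

123.00 mm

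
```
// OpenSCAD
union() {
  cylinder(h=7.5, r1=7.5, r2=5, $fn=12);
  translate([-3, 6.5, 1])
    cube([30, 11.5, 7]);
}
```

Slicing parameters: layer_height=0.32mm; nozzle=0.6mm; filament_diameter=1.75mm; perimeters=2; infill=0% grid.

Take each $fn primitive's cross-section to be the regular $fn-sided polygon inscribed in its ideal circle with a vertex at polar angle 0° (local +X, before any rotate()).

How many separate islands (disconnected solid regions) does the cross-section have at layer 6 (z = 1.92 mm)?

At z = 1.92 mm: the cone: at t=0.256 of its height the radius interpolates to r₁+(r₂−r₁)t = 6.860, giving a regular 12-gon of that circumradius; the cube at (-3, 6.5) is present — its section is the full 30×11.5 rectangle; Taking the union: the regions partially overlap (shared area 0.48 mm²), so overlapping operands fuse into one piece — 1 connected region. Overall, the cross-section is a single solid region. Island count = 1.

1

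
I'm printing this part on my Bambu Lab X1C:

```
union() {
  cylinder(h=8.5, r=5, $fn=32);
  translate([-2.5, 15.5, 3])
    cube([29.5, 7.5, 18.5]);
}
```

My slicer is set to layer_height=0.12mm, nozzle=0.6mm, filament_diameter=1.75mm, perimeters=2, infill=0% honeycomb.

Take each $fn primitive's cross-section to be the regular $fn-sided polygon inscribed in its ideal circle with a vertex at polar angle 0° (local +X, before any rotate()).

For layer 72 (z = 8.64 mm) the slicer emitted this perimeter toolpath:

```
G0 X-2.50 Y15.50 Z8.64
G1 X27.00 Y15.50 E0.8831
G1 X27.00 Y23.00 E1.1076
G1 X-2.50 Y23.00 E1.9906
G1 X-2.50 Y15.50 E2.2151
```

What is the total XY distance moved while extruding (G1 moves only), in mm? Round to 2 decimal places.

Sum the Euclidean lengths of each G1 segment: total = 74.00 mm.

74.00 mm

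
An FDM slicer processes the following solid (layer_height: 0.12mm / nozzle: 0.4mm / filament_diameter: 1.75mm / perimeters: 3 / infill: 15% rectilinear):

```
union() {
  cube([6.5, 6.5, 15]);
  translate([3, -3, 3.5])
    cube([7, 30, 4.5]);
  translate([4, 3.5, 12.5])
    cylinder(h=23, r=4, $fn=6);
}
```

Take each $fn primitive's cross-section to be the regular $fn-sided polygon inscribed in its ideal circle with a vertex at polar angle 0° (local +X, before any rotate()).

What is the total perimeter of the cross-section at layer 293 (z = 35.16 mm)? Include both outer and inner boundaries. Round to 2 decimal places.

At z = 35.16 mm: the cube is not intersected at this z (z outside [0, 15]); the cube at (3, -3) is not intersected at this z (z outside [3.5, 8]); the cylinder at (4, 3.5): section is a regular 6-gon, circumradius r=4 (perimeter = 2·6·4.000·sin(180°/6) = 24.00 mm); Merging all regions: only the r=4 cylinder at (4, 3.5) is present, so the union is just that shape — boundary = 24.00 mm. Overall, the cross-section is a single solid region. Total boundary length (outer) = 24.00 mm.

24.00 mm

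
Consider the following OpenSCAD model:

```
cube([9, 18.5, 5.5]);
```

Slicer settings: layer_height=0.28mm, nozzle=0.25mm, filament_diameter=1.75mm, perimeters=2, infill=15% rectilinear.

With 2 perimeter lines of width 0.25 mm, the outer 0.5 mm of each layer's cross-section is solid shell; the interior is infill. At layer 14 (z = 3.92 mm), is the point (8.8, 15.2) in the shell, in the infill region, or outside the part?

shell

At z = 3.92 mm: the 9×18.5 cube contributes its full rectangle. Overall, the cross-section is a single solid region. The nearest boundary edge runs (9.00, 0.00)→(9.00, 18.50); distance from the point to it = 0.20 mm. The point is inside the cross-section, 0.20 mm from the nearest boundary — within the 0.5 mm shell band (2 × 0.25).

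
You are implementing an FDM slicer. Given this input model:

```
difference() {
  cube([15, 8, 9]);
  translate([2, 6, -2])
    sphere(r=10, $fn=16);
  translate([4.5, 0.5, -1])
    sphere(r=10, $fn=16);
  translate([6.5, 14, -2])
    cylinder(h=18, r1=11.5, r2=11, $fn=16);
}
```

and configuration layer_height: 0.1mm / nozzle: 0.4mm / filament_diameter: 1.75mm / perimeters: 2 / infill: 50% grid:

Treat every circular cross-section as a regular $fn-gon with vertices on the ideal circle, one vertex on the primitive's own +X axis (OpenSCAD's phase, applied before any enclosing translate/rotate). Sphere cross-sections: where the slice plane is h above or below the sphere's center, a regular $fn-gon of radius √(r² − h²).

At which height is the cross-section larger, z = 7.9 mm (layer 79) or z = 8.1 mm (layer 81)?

layer 81 (z = 8.1 mm)

Layer 79 (z = 7.9): the 15×8 cube contributes its full rectangle (area 120.00 mm²); the r=10 sphere at (2, 6) slices to a regular 16-gon of circumradius 1.411 (√(r²−h²) with h=9.9 from center) (area = (16/2)·1.411²·sin(360°/16) = 6.09 mm²); the sphere at (4.5, 0.5): section is a regular 16-gon, circumradius = √(r²−h²) = √(10²−8.9²) = 4.560 (area = (16/2)·4.560²·sin(360°/16) = 63.65 mm²); the cone at (6.5, 14): at t=0.550 of its height the radius interpolates to r₁+(r₂−r₁)t = 11.225, giving a regular 16-gon of that circumradius (area = (16/2)·11.225²·sin(360°/16) = 385.75 mm²); Taking the first minus the rest: starting from the 15×8 cube (120.00 mm²), the r=10 sphere at (2, 6) lies wholly inside it (removes its full 6.09 mm² and its 8.81 mm outline becomes a hole wall); the r=10 sphere at (4.5, 0.5) partially overlaps it — only the 36.32 mm² overlap (of its 63.65 mm²) is removed, clipping the outline; the cone at (6.5, 14) partially overlaps it — only the 46.65 mm² overlap (of its 385.75 mm²) is removed, clipping the outline — area = 30.94 mm². So its area = 30.94 mm². Layer 81 (z = 8.1): the 15×8 cube contributes its full rectangle (area 120.00 mm²); the sphere at (2, 6) is not intersected at this z (|z−center|=10.100 > r=10); the r=10 sphere at (4.5, 0.5) slices to a regular 16-gon of circumradius 4.146 (√(r²−h²) with h=9.1 from center) (area = (16/2)·4.146²·sin(360°/16) = 52.63 mm²); the cone at (6.5, 14) (r1=11.5→r2=11) has section circumradius 11.219 here — a regular 16-gon (area = (16/2)·11.219²·sin(360°/16) = 385.37 mm²); Taking the first minus the rest: starting from the 15×8 cube (120.00 mm²), the r=10 sphere at (4.5, 0.5) partially overlaps it — only the 30.41 mm² overlap (of its 52.63 mm²) is removed, clipping the outline; the cone at (6.5, 14) partially overlaps it — only the 55.49 mm² overlap (of its 385.37 mm²) is removed, clipping the outline — area = 34.10 mm². So its area = 34.10 mm². Layer 81 is larger (34.10 vs 30.94 mm²).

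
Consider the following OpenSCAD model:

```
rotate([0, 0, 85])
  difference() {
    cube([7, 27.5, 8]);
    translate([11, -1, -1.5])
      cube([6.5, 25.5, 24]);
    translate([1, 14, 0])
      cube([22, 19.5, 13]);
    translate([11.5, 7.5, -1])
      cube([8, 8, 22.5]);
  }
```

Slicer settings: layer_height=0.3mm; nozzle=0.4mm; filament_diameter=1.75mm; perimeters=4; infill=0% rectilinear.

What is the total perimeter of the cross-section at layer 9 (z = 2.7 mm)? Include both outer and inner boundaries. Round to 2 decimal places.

69.00 mm

At z = 2.7 mm: the 7×27.5 cube contributes its full rectangle (perimeter 69.00 mm); the cube at (11, -1) (footprint 6.5×25.5) is included at this height (perimeter 64.00 mm); the 22×19.5 cube at (1, 14) contributes its full rectangle (perimeter 83.00 mm); the cube at (11.5, 7.5) is present — its section is the full 8×8 rectangle (perimeter 32.00 mm); Taking the first minus the rest: starting from the 7×27.5 cube, the 6.5×25.5 cube at (11, -1) misses the remaining region (no effect); the 22×19.5 cube at (1, 14) partially overlaps it — only the 81.00 mm² overlap (of its 429.00 mm²) is removed, clipping the outline; the 8×8 cube at (11.5, 7.5) misses the remaining region (no effect) — boundary = 69.00 mm; (whole slice rotated 85° about Z — lengths, areas and connectivity unchanged). Overall, the cross-section is a single solid region. Total boundary length (outer) = 69.00 mm.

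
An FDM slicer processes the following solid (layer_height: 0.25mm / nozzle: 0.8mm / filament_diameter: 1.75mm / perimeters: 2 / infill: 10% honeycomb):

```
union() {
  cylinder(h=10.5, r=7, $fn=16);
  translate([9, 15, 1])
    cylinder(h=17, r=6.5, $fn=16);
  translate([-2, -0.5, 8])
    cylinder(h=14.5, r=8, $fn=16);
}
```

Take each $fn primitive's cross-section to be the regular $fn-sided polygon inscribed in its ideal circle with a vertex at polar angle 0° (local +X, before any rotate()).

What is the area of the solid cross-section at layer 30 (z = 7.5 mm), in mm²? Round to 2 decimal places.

At z = 7.5 mm: the r=7 cylinder gives a regular 16-gon of circumradius 7 (constant along its height) (area = (16/2)·7.000²·sin(360°/16) = 150.01 mm²); the cylinder at (9, 15): section is a regular 16-gon, circumradius r=6.5 (area = (16/2)·6.500²·sin(360°/16) = 129.35 mm²); the cylinder at (-2, -0.5) is not intersected at this z (z outside [8, 22.5]); Combining (union): the 2 present regions are separate (no shared area or edge), so areas and boundary lengths simply add and each stays a separate island — area = 279.36 mm². Overall, the cross-section has 2 separate islands. Net area = 279.36 mm².

279.36 mm²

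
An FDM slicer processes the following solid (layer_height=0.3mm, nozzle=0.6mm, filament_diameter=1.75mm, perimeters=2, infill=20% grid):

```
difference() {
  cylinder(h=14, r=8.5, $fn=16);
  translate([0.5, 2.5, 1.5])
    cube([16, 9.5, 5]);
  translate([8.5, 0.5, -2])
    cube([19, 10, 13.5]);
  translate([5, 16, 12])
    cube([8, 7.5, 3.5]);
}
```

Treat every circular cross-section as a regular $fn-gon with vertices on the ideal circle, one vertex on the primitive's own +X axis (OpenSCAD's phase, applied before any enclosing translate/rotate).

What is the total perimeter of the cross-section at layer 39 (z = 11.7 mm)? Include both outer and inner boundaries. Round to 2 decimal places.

53.06 mm

At z = 11.7 mm: the r=8.5 cylinder contributes a regular 16-gon of circumradius 8.5 (perimeter = 2·16·8.500·sin(180°/16) = 53.06 mm); the cube at (0.5, 2.5) is absent (z outside [1.5, 6.5]); the cube at (8.5, 0.5) is not intersected at this z (z outside [-2, 11.5]); the cube at (5, 16) is absent (z outside [12, 15.5]); Taking the first minus the rest: none of the subtracted shapes is present at this height, so the r=8.5 cylinder is unchanged — boundary = 53.06 mm. Overall, the cross-section is a single solid region. Total boundary length (outer) = 53.06 mm.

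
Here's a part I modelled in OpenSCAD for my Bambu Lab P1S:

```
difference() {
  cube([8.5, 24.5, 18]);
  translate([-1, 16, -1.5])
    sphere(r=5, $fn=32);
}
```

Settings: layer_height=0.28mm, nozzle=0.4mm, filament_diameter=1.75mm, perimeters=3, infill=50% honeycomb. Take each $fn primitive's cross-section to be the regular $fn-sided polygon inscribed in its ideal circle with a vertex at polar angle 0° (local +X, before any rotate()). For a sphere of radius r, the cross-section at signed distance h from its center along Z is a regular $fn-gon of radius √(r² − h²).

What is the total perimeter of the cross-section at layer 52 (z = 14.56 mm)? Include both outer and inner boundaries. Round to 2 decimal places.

At z = 14.56 mm: the 8.5×24.5 cube contributes its full rectangle (perimeter 66.00 mm); the sphere at (-1, 16) does not reach this height (|z−center|=16.060 > r=5); Taking the first minus the rest: none of the subtracted shapes is present at this height, so the 8.5×24.5 cube is unchanged — boundary = 66.00 mm. Overall, the cross-section is a single solid region. Total boundary length (outer) = 66.00 mm.

66.00 mm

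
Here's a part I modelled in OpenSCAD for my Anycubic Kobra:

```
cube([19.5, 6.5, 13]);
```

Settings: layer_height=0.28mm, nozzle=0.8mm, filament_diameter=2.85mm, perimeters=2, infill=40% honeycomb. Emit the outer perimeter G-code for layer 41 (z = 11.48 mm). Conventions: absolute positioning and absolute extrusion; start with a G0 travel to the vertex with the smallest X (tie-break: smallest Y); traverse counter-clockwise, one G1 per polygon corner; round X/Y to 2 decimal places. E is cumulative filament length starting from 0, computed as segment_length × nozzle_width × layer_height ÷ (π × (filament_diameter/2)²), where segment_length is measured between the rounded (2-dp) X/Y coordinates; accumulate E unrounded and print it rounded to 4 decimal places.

G0 X0.00 Y0.00 Z11.48
G1 X19.50 Y0.00 E0.6847
G1 X19.50 Y6.50 E0.9129
G1 X0.00 Y6.50 E1.5976
G1 X0.00 Y0.00 E1.8259

At z = 11.48 mm: the 19.5×6.5 cube contributes its full rectangle. The outline is a single polygon with 4 vertices. Extrusion per mm of travel: 0.8 × 0.28 / (π × 1.425²) = 0.035113. Accumulating E over each segment gives final E = 1.8259.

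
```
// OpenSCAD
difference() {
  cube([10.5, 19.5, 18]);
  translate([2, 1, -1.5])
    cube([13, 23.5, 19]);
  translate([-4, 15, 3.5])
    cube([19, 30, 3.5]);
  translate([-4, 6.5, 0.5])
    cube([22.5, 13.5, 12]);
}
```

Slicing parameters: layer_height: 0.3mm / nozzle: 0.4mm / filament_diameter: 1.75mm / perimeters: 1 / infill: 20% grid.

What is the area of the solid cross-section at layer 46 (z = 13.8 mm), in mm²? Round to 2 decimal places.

47.50 mm²

At z = 13.8 mm: the 10.5×19.5 cube contributes its full rectangle (area 204.75 mm²); the cube at (2, 1) is present — its section is the full 13×23.5 rectangle (area 305.50 mm²); the cube at (-4, 15) does not reach this height (z outside [3.5, 7]); the cube at (-4, 6.5) is not intersected at this z (z outside [0.5, 12.5]); After the difference (first − rest): starting from the 10.5×19.5 cube (204.75 mm²), the 13×23.5 cube at (2, 1) partially overlaps it — only the 157.25 mm² overlap (of its 305.50 mm²) is removed, clipping the outline — area = 47.50 mm². Overall, the cross-section is a single solid region. Net area = 47.50 mm².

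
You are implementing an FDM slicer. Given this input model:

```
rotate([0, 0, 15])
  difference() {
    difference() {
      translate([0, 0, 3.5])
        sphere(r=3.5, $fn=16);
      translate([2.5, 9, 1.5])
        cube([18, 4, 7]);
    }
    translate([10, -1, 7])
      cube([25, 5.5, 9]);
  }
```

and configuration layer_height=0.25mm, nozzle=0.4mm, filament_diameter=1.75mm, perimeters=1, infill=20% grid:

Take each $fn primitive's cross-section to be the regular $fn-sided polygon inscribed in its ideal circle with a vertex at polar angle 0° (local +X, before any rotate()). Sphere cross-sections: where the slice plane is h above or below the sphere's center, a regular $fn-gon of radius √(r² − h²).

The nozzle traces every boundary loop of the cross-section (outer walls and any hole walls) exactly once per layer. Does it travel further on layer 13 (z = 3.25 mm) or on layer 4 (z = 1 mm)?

layer 13 (z = 3.25 mm)

Layer 13 (z = 3.25): the r=3.5 sphere slices to a regular 16-gon of circumradius 3.491 (√(r²−h²) with h=0.25 from center) (perimeter = 2·16·3.491·sin(180°/16) = 21.79 mm); the cube at (2.5, 9) (footprint 18×4) is included at this height (perimeter 44.00 mm); Taking the first minus the rest: starting from the r=3.5 sphere, the 18×4 cube at (2.5, 9) misses the remaining region (no effect) — boundary = 21.79 mm; the cube at (10, -1) does not reach this height (z outside [7, 16]); After the difference (first − rest): none of the subtracted shapes is present at this height, so the result so far is unchanged — boundary = 21.79 mm; (whole slice rotated 15° about Z — lengths, areas and connectivity unchanged). So its perimeter = 21.79 mm. Layer 4 (z = 1): the sphere: section is a regular 16-gon, circumradius = √(r²−h²) = √(3.5²−2.5²) = 2.449 (perimeter = 2·16·2.449·sin(180°/16) = 15.29 mm); the cube at (2.5, 9) does not reach this height (z outside [1.5, 8.5]); After the difference (first − rest): none of the subtracted shapes is present at this height, so the r=3.5 sphere is unchanged — boundary = 15.29 mm; the cube at (10, -1) is absent (z outside [7, 16]); Subtracting the remaining from the first: none of the subtracted shapes is present at this height, so the result so far is unchanged — boundary = 15.29 mm; (rotated 15° about Z; rotation is an isometry so areas/perimeters/island counts are preserved). So its perimeter = 15.29 mm. Layer 13 is larger (21.79 vs 15.29 mm).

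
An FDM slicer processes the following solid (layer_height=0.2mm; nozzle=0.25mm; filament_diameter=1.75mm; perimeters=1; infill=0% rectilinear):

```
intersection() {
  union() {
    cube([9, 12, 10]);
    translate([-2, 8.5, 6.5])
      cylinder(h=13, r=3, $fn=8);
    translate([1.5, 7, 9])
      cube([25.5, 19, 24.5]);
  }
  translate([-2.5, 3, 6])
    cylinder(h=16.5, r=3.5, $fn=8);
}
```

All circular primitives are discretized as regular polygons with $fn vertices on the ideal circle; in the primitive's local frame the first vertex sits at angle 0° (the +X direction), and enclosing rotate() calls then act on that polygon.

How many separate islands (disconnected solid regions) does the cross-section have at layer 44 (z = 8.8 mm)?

At z = 8.8 mm: the 9×12 cube contributes its full rectangle; the r=3 cylinder at (-2, 8.5) gives a regular 8-gon of circumradius 3 (constant along its height); the cube at (1.5, 7) does not reach this height (z outside [9, 33.5]); Merging all regions: the regions partially overlap (shared area 2.38 mm²), so overlapping operands fuse into one piece — 1 connected region; the cylinder at (-2.5, 3): section is a regular 8-gon, circumradius r=3.5; Taking the intersection: the r=3.5 cylinder at (-2.5, 3) partially overlaps the result so far; clipping to the common part keeps 3.57 mm² — 2 connected regions. Overall, the cross-section has 2 separate islands. Island count = 2.

2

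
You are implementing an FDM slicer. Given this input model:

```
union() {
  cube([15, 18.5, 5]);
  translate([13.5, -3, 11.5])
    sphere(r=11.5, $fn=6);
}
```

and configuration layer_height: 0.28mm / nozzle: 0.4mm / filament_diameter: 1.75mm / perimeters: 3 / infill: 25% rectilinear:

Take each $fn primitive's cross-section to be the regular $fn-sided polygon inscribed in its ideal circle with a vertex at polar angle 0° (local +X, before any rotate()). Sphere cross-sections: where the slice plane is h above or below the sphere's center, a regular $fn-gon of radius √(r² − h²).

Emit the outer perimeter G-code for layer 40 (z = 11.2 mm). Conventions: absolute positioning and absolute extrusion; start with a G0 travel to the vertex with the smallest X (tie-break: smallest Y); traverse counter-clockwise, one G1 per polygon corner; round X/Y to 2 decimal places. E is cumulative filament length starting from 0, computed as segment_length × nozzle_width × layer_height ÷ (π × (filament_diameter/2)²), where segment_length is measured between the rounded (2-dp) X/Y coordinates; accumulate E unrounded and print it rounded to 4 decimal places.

At z = 11.2 mm: the cube is absent (z outside [0, 5]); the r=11.5 sphere at (13.5, -3) contributes a regular 6-gon of circumradius √(11.5²−0.3²) = 11.496; Taking the union: only the r=11.5 sphere at (13.5, -3) is present, so the union is just that shape — 1 connected region. The outline is a single polygon with 6 vertices. Extrusion per mm of travel: 0.4 × 0.28 / (π × 0.875²) = 0.046564. Accumulating E over each segment gives final E = 3.2130.

G0 X2.00 Y-3.00 Z11.20
G1 X7.75 Y-12.96 E0.5355
G1 X19.25 Y-12.96 E1.0710
G1 X25.00 Y-3.00 E1.6065
G1 X19.25 Y6.96 E2.1420
G1 X7.75 Y6.96 E2.6775
G1 X2.00 Y-3.00 E3.2130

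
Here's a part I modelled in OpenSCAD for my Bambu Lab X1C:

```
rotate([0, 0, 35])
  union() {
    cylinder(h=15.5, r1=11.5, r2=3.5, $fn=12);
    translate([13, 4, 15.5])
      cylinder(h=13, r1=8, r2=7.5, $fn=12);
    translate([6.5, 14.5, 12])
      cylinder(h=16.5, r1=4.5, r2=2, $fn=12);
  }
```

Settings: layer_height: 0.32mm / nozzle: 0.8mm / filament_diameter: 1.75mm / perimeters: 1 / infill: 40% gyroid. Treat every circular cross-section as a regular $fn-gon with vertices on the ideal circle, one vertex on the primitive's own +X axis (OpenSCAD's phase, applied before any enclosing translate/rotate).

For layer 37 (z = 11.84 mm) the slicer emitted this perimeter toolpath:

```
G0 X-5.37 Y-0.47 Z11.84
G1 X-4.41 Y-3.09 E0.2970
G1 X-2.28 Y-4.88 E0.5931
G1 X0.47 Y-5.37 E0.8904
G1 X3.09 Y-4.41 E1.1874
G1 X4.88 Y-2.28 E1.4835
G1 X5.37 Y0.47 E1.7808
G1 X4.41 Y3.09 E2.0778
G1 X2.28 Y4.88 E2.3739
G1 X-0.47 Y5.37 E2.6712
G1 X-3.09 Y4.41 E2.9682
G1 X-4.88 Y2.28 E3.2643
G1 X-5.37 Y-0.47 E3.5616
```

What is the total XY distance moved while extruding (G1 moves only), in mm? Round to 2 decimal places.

33.46 mm

Sum the Euclidean lengths of each G1 segment: total = 33.46 mm.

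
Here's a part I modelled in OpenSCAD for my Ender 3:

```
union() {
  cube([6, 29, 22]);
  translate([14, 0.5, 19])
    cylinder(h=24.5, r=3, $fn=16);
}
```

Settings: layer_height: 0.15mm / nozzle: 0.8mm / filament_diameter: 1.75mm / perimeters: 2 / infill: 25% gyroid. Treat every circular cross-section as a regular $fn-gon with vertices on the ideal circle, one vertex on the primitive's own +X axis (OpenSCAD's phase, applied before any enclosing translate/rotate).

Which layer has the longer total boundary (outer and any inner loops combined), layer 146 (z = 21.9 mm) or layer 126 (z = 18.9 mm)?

layer 146 (z = 21.9 mm)

Layer 146 (z = 21.9): the cube (footprint 6×29) is included at this height (perimeter 70.00 mm); the r=3 cylinder at (14, 0.5) contributes a regular 16-gon of circumradius 3 (perimeter = 2·16·3.000·sin(180°/16) = 18.73 mm); Combining (union): the 2 present regions are separate (no shared area or edge), so areas and boundary lengths simply add and each stays a separate island — boundary = 88.73 mm. So its perimeter = 88.73 mm. Layer 126 (z = 18.9): the cube (footprint 6×29) is included at this height (perimeter 70.00 mm); the cylinder at (14, 0.5) is absent (z outside [19, 43.5]); Combining (union): only the 6×29 cube is present, so the union is just that shape — boundary = 70.00 mm. So its perimeter = 70.00 mm. Layer 146 is larger (88.73 vs 70.00 mm).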